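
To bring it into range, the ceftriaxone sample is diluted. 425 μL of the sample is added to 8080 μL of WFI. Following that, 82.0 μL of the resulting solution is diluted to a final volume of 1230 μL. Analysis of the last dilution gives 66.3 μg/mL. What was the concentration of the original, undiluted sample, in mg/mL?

19.9 mg/mL

Overall dilution factor = 20.01 × 15 = 300.
Original = 66.3 μg/mL × 300 = 1.99 × 10⁴ μg/mL = 19.9 mg/mL.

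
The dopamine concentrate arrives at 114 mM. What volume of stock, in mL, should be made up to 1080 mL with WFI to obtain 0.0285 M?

0.0285 M = 28.5 mM.
V₁ = C₂V₂/C₁ = 28.5 × 1080 / 114 = 270 mL.

270 mL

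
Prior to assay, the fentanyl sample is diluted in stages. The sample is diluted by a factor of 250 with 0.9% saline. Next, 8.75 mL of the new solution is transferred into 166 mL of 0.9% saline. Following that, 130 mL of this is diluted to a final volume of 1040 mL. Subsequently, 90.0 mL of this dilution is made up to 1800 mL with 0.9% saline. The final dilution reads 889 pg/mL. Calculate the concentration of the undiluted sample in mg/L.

Overall dilution factor = 250 × 19.97 × 8 × 20 = 7.99 × 10⁵.
Original = 889 pg/mL × 7.99 × 10⁵ = 7.10 × 10⁸ pg/mL = 710 mg/L.

710 mg/L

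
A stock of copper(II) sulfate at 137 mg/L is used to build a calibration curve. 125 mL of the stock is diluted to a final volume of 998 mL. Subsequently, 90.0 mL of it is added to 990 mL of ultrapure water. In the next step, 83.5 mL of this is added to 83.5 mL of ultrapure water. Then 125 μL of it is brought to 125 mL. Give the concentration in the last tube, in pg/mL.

Overall dilution factor = 7.984 × 12 × 2 × 1000 = 1.92 × 10⁵.
137 mg/L / 1.92 × 10⁵ = 7.15 × 10⁻⁴ mg/L = 715 pg/mL.

715 pg/mL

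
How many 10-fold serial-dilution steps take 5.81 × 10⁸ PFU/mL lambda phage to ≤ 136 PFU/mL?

7

Need 10ⁿ ≥ 4.27 × 10⁶, so n ≥ log(4.27 × 10⁶)/log(10) = 6.63.
Minimum whole steps: n = 7.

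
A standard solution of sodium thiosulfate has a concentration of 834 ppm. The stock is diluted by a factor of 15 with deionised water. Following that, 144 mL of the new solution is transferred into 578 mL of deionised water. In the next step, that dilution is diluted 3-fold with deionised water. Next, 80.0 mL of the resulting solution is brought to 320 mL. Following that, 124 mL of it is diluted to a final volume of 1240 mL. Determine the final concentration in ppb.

92.4 ppb

Overall dilution factor = 15 × 5.014 × 3 × 4 × 10 = 9025.
834 ppm / 9025 = 0.0924 ppm = 92.4 ppb.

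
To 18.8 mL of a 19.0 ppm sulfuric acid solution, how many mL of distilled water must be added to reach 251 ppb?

251 ppb = 0.251 ppm.
V₂ = C₁V₁/C₂ = 19.0 × 18.8 / 0.251 = 1423 mL.
Diluent to add = V₂ − V₁ = 1423 − 18.8 = 1400 mL.

1400 mL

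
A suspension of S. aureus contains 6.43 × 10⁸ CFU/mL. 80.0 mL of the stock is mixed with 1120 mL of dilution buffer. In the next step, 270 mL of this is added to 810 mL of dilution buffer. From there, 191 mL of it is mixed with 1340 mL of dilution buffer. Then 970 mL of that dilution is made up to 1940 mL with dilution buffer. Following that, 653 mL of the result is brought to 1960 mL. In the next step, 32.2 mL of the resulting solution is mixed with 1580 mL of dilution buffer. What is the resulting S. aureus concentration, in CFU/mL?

4450 CFU/mL

Overall dilution factor = 15 × 4 × 8.016 × 2 × 3.002 × 50.07 = 1.45 × 10⁵.
6.43 × 10⁸ CFU/mL / 1.45 × 10⁵ = 4450 CFU/mL.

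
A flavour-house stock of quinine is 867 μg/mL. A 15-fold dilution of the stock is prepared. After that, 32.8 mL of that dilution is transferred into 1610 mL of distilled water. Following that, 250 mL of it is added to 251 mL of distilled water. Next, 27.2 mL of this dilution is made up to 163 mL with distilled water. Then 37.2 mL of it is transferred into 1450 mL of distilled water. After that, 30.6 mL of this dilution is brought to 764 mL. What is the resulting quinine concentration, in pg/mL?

Overall dilution factor = 15 × 50.09 × 2.004 × 5.993 × 39.98 × 24.97 = 9.01 × 10⁶.
867 μg/mL / 9.01 × 10⁶ = 9.63 × 10⁻⁵ μg/mL = 96.3 pg/mL.

96.3 pg/mL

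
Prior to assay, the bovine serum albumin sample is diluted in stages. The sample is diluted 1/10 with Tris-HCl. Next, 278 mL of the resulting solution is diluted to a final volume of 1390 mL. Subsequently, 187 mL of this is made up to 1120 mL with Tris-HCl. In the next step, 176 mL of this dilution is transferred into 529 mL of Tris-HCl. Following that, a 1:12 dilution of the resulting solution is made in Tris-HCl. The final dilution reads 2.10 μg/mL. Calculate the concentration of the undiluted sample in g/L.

30.2 g/L

Overall dilution factor = 10 × 5 × 5.989 × 4.006 × 12 = 1.44 × 10⁴.
Original = 2.10 μg/mL × 1.44 × 10⁴ = 3.02 × 10⁴ μg/mL = 30.2 g/L.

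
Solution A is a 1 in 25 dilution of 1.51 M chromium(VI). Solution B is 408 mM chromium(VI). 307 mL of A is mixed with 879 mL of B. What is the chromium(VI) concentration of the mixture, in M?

0.318 M

C_A = 1.51 M / 25 = 0.0604 M.
C_B = 408 mM = 0.408 M.
C_mix = (C_A·V_A + C_B·V_B)/(V_A + V_B) = (0.0604×307 + 0.408×879) / 1186 = 0.318 M.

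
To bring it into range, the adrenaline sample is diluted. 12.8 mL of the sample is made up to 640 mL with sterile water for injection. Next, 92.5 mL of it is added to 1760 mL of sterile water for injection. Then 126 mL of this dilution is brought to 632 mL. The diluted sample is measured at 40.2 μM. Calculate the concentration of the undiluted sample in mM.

Overall dilution factor = 50 × 20.03 × 5.016 = 5023.
Original = 40.2 μM × 5023 = 2.02 × 10⁵ μM = 202 mM.

202 mM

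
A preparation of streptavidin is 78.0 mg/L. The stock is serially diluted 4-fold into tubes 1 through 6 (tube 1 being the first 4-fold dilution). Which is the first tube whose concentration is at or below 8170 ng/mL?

tube 2

Tube n has concentration 78.0 mg/L / 4ⁿ.
Need 4ⁿ ≥ 78.0 mg/L / 8170 ng/mL = 9.55, so n ≥ 1.63.
First such tube: n = 2.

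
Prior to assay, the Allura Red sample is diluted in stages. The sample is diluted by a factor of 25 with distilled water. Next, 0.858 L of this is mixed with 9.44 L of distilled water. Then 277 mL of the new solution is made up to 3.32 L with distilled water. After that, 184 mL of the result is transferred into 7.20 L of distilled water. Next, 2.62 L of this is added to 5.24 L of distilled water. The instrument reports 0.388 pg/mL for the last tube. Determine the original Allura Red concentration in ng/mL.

Overall dilution factor = 25 × 12.00 × 11.99 × 40.13 × 3 = 4.33 × 10⁵.
Original = 0.388 pg/mL × 4.33 × 10⁵ = 1.68 × 10⁵ pg/mL = 168 ng/mL.

168 ng/mL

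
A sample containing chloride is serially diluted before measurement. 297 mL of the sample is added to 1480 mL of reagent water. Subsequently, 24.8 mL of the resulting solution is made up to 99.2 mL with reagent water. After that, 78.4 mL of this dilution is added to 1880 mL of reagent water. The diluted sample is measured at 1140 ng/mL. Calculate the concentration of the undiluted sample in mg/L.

682 mg/L

Overall dilution factor = 5.983 × 4 × 24.98 = 598.
Original = 1140 ng/mL × 598 = 6.82 × 10⁵ ng/mL = 682 mg/L.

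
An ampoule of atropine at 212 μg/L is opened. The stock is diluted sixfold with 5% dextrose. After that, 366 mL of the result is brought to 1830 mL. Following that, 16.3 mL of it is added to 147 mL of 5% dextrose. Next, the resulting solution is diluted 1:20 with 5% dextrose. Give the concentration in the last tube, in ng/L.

Overall dilution factor = 6 × 5 × 10.02 × 20 = 6011.
212 μg/L / 6011 = 0.0353 μg/L = 35.3 ng/L.

35.3 ng/L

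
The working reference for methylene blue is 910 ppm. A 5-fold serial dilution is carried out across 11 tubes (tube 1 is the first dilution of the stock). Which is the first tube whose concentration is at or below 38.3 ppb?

tube 7

Tube n has concentration 910 ppm / 5ⁿ.
Need 5ⁿ ≥ 910 ppm / 38.3 ppb = 2.38 × 10⁴, so n ≥ 6.26.
First such tube: n = 7.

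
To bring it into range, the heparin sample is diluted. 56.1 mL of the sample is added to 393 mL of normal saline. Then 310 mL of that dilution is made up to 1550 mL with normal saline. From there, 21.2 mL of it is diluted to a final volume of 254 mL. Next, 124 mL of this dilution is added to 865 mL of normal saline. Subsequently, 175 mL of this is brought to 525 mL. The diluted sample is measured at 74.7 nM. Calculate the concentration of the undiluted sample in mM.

0.857 mM

Overall dilution factor = 8.005 × 5 × 11.98 × 7.976 × 3 = 1.15 × 10⁴.
Original = 74.7 nM × 1.15 × 10⁴ = 8.57 × 10⁵ nM = 0.857 mM.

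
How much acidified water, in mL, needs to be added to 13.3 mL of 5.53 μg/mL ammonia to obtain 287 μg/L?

287 μg/L = 0.287 μg/mL.
V₂ = C₁V₁/C₂ = 5.53 × 13.3 / 0.287 = 256 mL.
Diluent to add = V₂ − V₁ = 256 − 13.3 = 243 mL.

243 mL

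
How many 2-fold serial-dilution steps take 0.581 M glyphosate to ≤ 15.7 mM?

Need 2ⁿ ≥ 37.0, so n ≥ log(37.0)/log(2) = 5.21.
Minimum whole steps: n = 6.

6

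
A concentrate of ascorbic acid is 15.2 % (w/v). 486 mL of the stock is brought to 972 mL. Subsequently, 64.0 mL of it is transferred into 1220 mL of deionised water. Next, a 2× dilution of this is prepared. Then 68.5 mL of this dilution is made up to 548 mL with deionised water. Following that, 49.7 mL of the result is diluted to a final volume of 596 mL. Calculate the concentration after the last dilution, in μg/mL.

19.7 μg/mL

Overall dilution factor = 2 × 20.06 × 2 × 8 × 11.99 = 7699.
15.2 % (w/v) / 7699 = 1.97 × 10⁻³ % (w/v) = 19.7 μg/mL.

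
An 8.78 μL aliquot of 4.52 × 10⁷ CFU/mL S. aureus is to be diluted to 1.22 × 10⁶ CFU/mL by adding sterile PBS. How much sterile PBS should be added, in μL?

V₂ = C₁V₁/C₂ = 4.52 × 10⁷ × 8.78 / 1.22 × 10⁶ = 325 μL.
Diluent to add = V₂ − V₁ = 325 − 8.78 = 317 μL.

317 μL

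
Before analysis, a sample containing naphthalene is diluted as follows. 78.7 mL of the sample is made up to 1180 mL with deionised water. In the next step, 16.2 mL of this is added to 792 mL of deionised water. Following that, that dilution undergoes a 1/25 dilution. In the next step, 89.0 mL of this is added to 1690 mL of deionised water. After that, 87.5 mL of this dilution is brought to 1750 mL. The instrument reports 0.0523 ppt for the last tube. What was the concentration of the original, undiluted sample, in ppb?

Overall dilution factor = 14.99 × 49.89 × 25 × 19.99 × 20 = 7.48 × 10⁶.
Original = 0.0523 ppt × 7.48 × 10⁶ = 3.91 × 10⁵ ppt = 391 ppb.

391 ppb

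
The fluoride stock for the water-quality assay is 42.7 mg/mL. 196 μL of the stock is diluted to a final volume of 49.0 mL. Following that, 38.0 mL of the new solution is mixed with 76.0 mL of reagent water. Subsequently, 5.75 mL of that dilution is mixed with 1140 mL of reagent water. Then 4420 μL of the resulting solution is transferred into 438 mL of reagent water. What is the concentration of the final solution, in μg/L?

2.85 μg/L

Overall dilution factor = 250 × 3 × 199.3 × 100.1 = 1.50 × 10⁷.
42.7 mg/mL / 1.50 × 10⁷ = 2.85 × 10⁻⁶ mg/mL = 2.85 μg/L.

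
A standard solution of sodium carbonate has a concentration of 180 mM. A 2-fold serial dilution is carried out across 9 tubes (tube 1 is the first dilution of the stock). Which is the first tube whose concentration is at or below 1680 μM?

tube 7

Tube n has concentration 180 mM / 2ⁿ.
Need 2ⁿ ≥ 180 mM / 1680 μM = 107, so n ≥ 6.74.
First such tube: n = 7.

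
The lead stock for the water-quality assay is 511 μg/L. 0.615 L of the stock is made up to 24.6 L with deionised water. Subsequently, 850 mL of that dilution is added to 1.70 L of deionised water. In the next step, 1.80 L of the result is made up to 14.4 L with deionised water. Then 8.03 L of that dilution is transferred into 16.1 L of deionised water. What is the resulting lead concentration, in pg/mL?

Overall dilution factor = 40 × 3 × 8 × 3.005 = 2885.
511 μg/L / 2885 = 0.177 μg/L = 177 pg/mL.

177 pg/mL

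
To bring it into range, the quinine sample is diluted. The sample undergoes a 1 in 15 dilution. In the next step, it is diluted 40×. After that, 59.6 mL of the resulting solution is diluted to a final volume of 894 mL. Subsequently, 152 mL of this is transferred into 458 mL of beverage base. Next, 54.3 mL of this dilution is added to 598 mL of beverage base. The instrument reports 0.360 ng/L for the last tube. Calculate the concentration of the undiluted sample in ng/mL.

156 ng/mL

Overall dilution factor = 15 × 40 × 15 × 4.013 × 12.01 = 4.34 × 10⁵.
Original = 0.360 ng/L × 4.34 × 10⁵ = 1.56 × 10⁵ ng/L = 156 ng/mL.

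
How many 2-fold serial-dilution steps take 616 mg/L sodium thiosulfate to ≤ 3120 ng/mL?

8

Need 2ⁿ ≥ 197, so n ≥ log(197)/log(2) = 7.63.
Minimum whole steps: n = 8.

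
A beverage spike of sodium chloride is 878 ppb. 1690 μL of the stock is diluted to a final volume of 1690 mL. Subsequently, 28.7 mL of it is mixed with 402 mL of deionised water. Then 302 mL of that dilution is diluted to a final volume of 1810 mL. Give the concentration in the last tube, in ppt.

Overall dilution factor = 1000 × 15.01 × 5.993 = 8.99 × 10⁴.
878 ppb / 8.99 × 10⁴ = 9.76 × 10⁻³ ppb = 9.76 ppt.

9.76 ppt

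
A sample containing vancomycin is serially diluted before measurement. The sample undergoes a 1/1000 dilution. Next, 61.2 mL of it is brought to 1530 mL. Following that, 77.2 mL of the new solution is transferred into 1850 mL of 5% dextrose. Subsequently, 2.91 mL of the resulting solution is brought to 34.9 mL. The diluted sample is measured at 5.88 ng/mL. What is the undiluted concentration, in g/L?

44.0 g/L

Overall dilution factor = 1000 × 25 × 24.96 × 11.99 = 7.48 × 10⁶.
Original = 5.88 ng/mL × 7.48 × 10⁶ = 4.40 × 10⁷ ng/mL = 44.0 g/L.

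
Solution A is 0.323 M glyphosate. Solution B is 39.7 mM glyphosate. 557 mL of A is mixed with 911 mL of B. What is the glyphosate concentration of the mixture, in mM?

147 mM

C_B = 39.7 mM = 0.0397 M.
C_mix = (C_A·V_A + C_B·V_B)/(V_A + V_B) = (0.323×557 + 0.0397×911) / 1468 = 0.147 M = 147 mM.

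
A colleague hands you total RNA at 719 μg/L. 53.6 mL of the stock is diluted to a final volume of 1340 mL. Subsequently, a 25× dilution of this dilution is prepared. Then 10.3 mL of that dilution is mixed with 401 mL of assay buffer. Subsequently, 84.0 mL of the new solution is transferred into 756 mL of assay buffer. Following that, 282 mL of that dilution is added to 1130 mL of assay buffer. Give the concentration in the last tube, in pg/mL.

Overall dilution factor = 25 × 25 × 39.93 × 10 × 5.007 = 1.25 × 10⁶.
719 μg/L / 1.25 × 10⁶ = 5.75 × 10⁻⁴ μg/L = 0.575 pg/mL.

0.575 pg/mL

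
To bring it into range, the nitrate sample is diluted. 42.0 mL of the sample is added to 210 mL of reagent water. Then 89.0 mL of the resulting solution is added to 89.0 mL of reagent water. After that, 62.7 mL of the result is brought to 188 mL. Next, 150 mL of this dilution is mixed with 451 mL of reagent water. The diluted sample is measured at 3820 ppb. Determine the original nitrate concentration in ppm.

551 ppm

Overall dilution factor = 6 × 2 × 2.998 × 4.007 = 144.
Original = 3820 ppb × 144 = 5.51 × 10⁵ ppb = 551 ppm.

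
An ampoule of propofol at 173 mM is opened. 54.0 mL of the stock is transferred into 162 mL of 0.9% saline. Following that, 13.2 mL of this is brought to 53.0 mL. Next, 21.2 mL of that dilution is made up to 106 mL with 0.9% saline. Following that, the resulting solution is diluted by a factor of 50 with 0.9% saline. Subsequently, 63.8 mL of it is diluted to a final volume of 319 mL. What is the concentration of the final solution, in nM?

Overall dilution factor = 4 × 4.015 × 5 × 50 × 5 = 2.01 × 10⁴.
173 mM / 2.01 × 10⁴ = 8.62 × 10⁻³ mM = 8620 nM.

8620 nM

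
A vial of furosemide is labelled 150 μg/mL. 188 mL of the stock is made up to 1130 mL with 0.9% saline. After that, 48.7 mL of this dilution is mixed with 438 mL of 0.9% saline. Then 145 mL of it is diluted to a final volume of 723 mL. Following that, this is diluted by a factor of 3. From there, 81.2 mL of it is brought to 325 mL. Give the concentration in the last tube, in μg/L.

41.7 μg/L

Overall dilution factor = 6.011 × 9.994 × 4.986 × 3 × 4.002 = 3596.
150 μg/mL / 3596 = 0.0417 μg/mL = 41.7 μg/L.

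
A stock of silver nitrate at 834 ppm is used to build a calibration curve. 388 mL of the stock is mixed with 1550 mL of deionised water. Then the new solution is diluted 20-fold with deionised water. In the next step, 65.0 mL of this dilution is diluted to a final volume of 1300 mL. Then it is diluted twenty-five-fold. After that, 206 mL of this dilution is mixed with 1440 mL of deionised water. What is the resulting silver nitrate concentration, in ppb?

Overall dilution factor = 4.995 × 20 × 20 × 25 × 7.990 = 3.99 × 10⁵.
834 ppm / 3.99 × 10⁵ = 2.09 × 10⁻³ ppm = 2.09 ppb.

2.09 ppb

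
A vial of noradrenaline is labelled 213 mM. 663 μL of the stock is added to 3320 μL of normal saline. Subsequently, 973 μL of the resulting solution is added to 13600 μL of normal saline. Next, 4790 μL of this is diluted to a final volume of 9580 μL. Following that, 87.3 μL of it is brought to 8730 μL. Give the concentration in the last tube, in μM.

Overall dilution factor = 6.008 × 14.98 × 2 × 100 = 1.80 × 10⁴.
213 mM / 1.80 × 10⁴ = 0.0118 mM = 11.8 μM.

11.8 μM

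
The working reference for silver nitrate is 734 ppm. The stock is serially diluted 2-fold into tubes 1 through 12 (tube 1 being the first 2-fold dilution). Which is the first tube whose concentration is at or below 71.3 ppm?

tube 4

Tube n has concentration 734 ppm / 2ⁿ.
Need 2ⁿ ≥ 734 ppm / 71.3 ppm = 10.3, so n ≥ 3.36.
First such tube: n = 4.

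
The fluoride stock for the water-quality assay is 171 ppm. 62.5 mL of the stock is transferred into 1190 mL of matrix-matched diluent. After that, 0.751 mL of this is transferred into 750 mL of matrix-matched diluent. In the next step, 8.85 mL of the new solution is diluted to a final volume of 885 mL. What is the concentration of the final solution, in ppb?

Overall dilution factor = 20.04 × 999.7 × 100 = 2.00 × 10⁶.
171 ppm / 2.00 × 10⁶ = 8.54 × 10⁻⁵ ppm = 0.0854 ppb.

0.0854 ppb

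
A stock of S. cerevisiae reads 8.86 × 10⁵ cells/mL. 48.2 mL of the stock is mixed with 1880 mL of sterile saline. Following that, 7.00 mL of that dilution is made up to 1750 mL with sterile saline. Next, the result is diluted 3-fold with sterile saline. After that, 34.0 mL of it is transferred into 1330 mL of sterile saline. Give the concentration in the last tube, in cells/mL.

0.736 cells/mL

Overall dilution factor = 40.00 × 250 × 3 × 40.12 = 1.20 × 10⁶.
8.86 × 10⁵ cells/mL / 1.20 × 10⁶ = 0.736 cells/mL.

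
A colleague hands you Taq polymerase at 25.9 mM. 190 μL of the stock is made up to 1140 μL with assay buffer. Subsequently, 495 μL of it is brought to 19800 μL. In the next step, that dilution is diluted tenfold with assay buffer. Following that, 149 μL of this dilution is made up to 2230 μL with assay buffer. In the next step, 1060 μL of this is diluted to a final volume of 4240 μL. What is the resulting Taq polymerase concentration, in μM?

Overall dilution factor = 6 × 40 × 10 × 14.97 × 4 = 1.44 × 10⁵.
25.9 mM / 1.44 × 10⁵ = 1.80 × 10⁻⁴ mM = 0.180 μM.

0.180 μM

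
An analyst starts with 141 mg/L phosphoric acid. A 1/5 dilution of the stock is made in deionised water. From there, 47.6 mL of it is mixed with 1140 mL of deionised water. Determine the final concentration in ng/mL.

Overall dilution factor = 5 × 24.95 = 125.
141 mg/L / 125 = 1.13 mg/L = 1130 ng/mL.

1130 ng/mL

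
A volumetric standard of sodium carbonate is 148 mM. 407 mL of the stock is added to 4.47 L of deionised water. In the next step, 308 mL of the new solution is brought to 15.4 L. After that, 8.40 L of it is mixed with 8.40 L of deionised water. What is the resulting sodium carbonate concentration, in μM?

124 μM

Overall dilution factor = 11.98 × 50 × 2 = 1198.
148 mM / 1198 = 0.124 mM = 124 μM.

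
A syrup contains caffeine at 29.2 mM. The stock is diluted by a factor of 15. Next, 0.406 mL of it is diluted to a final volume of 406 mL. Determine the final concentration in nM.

Overall dilution factor = 15 × 1000 = 1.50 × 10⁴.
29.2 mM / 1.50 × 10⁴ = 1.95 × 10⁻³ mM = 1950 nM.

1950 nM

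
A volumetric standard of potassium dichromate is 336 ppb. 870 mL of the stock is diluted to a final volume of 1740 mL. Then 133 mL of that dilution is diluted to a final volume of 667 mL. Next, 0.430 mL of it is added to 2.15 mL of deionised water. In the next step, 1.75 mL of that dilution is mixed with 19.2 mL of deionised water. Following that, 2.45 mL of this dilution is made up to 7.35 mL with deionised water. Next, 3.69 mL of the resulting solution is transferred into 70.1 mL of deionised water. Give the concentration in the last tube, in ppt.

Overall dilution factor = 2 × 5.015 × 6 × 11.97 × 3 × 20.00 = 4.32 × 10⁴.
336 ppb / 4.32 × 10⁴ = 7.77 × 10⁻³ ppb = 7.77 ppt.

7.77 ppt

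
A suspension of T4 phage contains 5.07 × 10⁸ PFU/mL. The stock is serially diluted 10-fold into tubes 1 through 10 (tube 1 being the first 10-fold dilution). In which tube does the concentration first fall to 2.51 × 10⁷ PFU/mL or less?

tube 2

Tube n has concentration 5.07 × 10⁸ PFU/mL / 10ⁿ.
Need 10ⁿ ≥ 5.07 × 10⁸ PFU/mL / 2.51 × 10⁷ PFU/mL = 20.2, so n ≥ 1.31.
First such tube: n = 2.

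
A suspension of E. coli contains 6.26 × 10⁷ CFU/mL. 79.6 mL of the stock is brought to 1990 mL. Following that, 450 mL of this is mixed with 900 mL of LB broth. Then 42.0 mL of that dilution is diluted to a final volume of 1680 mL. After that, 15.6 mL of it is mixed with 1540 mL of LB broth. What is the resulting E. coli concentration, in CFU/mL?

209 CFU/mL

Overall dilution factor = 25 × 3 × 40 × 99.72 = 2.99 × 10⁵.
6.26 × 10⁷ CFU/mL / 2.99 × 10⁵ = 209 CFU/mL.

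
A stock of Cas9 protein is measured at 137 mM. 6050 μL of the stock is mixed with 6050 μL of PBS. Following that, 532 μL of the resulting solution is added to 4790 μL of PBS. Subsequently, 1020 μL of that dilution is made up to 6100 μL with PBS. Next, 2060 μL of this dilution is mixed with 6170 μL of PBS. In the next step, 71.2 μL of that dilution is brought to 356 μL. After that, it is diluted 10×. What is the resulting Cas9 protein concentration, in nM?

5730 nM

Overall dilution factor = 2 × 10.00 × 5.980 × 3.995 × 5 × 10 = 2.39 × 10⁴.
137 mM / 2.39 × 10⁴ = 5.73 × 10⁻³ mM = 5730 nM.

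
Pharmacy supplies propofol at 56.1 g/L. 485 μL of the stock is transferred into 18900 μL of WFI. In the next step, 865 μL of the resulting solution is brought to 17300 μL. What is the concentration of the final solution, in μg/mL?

Overall dilution factor = 39.97 × 20 = 799.
56.1 g/L / 799 = 0.0702 g/L = 70.2 μg/mL.

70.2 μg/mL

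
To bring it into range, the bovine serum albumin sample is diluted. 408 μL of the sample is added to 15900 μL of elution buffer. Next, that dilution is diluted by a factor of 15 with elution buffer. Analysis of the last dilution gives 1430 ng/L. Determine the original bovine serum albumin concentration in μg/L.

857 μg/L

Overall dilution factor = 39.97 × 15 = 600.
Original = 1430 ng/L × 600 = 8.57 × 10⁵ ng/L = 857 μg/L.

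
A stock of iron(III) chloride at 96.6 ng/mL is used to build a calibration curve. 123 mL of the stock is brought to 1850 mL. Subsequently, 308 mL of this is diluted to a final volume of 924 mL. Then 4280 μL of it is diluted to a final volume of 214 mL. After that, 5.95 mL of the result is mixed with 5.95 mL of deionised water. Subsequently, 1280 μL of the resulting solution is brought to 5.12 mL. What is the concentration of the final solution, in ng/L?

5.35 ng/L

Overall dilution factor = 15.04 × 3 × 50 × 2 × 4 = 1.80 × 10⁴.
96.6 ng/mL / 1.80 × 10⁴ = 5.35 × 10⁻³ ng/mL = 5.35 ng/L.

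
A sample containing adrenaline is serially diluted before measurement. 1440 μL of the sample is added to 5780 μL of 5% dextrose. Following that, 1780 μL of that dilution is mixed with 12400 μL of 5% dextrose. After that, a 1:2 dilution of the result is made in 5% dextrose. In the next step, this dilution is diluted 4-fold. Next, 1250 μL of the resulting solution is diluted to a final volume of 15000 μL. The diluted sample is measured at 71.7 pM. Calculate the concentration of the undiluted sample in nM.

275 nM

Overall dilution factor = 5.014 × 7.966 × 2 × 4 × 12 = 3834.
Original = 71.7 pM × 3834 = 2.75 × 10⁵ pM = 275 nM.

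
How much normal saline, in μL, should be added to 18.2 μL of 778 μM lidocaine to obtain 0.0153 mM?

0.0153 mM = 15.3 μM.
V₂ = C₁V₁/C₂ = 778 × 18.2 / 15.3 = 925 μL.
Diluent to add = V₂ − V₁ = 925 − 18.2 = 907 μL.

907 μL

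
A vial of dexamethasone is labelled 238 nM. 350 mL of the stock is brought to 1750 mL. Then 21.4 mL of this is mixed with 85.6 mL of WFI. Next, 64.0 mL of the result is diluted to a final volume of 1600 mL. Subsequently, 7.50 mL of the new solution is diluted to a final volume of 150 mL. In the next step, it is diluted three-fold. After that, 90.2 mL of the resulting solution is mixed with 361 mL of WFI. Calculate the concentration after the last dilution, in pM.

Overall dilution factor = 5 × 5 × 25 × 20 × 3 × 5.002 = 1.88 × 10⁵.
238 nM / 1.88 × 10⁵ = 1.27 × 10⁻³ nM = 1.27 pM.

1.27 pM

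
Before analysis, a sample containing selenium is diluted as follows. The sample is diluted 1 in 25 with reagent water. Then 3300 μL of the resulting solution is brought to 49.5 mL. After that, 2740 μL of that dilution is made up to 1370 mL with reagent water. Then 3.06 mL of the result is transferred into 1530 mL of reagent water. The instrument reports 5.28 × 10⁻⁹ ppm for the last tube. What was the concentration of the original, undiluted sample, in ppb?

496 ppb

Overall dilution factor = 25 × 15 × 500 × 501 = 9.39 × 10⁷.
Original = 5.28 × 10⁻⁹ ppm × 9.39 × 10⁷ = 0.496 ppm = 496 ppb.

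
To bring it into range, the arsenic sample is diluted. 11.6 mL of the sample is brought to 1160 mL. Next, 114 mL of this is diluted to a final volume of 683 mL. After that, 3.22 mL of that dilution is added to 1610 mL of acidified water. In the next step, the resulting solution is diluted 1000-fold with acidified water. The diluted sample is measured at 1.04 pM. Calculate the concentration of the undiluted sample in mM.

Overall dilution factor = 100 × 5.991 × 501 × 1000 = 3.00 × 10⁸.
Original = 1.04 pM × 3.00 × 10⁸ = 3.12 × 10⁸ pM = 0.312 mM.

0.312 mM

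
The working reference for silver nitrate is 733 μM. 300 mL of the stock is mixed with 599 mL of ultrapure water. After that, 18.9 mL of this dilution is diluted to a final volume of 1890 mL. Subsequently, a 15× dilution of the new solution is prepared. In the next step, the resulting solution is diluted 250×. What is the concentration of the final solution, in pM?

652 pM

Overall dilution factor = 2.997 × 100 × 15 × 250 = 1.12 × 10⁶.
733 μM / 1.12 × 10⁶ = 6.52 × 10⁻⁴ μM = 652 pM.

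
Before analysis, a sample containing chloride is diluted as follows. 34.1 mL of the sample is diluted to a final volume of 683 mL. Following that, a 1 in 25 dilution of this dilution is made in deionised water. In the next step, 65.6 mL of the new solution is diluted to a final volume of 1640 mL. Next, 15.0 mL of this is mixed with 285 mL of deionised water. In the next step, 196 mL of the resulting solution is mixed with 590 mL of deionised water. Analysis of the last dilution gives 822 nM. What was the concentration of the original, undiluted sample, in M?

Overall dilution factor = 20.03 × 25 × 25 × 20 × 4.010 = 1.00 × 10⁶.
Original = 822 nM × 1.00 × 10⁶ = 8.25 × 10⁸ nM = 0.825 M.

0.825 M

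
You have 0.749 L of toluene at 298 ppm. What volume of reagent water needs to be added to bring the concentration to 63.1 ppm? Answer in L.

2.79 L

V₂ = C₁V₁/C₂ = 298 × 0.749 / 63.1 = 3.54 L.
Diluent to add = V₂ − V₁ = 3.54 − 0.749 = 2.79 L.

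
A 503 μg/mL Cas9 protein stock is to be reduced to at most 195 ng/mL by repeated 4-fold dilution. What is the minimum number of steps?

6

Need 4ⁿ ≥ 2579, so n ≥ log(2579)/log(4) = 5.67.
Minimum whole steps: n = 6.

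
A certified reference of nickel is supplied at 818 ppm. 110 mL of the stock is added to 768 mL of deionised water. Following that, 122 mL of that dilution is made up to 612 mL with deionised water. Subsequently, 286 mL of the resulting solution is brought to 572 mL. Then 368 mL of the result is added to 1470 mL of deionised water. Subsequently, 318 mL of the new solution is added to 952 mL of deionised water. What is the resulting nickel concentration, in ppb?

512 ppb

Overall dilution factor = 7.982 × 5.016 × 2 × 4.995 × 3.994 = 1597.
818 ppm / 1597 = 0.512 ppm = 512 ppb.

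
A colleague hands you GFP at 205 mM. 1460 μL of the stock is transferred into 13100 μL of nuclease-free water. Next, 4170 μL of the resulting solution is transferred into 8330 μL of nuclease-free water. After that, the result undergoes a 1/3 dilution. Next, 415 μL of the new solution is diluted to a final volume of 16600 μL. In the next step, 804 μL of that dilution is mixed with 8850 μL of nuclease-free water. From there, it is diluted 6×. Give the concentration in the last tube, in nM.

Overall dilution factor = 9.973 × 2.998 × 3 × 40 × 12.01 × 6 = 2.58 × 10⁵.
205 mM / 2.58 × 10⁵ = 7.93 × 10⁻⁴ mM = 793 nM.

793 nM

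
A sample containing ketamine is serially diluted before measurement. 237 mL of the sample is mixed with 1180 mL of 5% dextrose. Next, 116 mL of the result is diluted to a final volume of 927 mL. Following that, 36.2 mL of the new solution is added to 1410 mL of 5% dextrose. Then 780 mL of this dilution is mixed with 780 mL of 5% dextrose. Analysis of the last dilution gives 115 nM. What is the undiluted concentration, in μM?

439 μM

Overall dilution factor = 5.979 × 7.991 × 39.95 × 2 = 3818.
Original = 115 nM × 3818 = 4.39 × 10⁵ nM = 439 μM.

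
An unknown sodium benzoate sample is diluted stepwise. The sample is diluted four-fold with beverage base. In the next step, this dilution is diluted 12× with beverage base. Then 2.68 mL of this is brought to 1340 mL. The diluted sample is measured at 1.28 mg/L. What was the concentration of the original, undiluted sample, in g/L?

30.7 g/L

Overall dilution factor = 4 × 12 × 500 = 2.40 × 10⁴.
Original = 1.28 mg/L × 2.40 × 10⁴ = 3.07 × 10⁴ mg/L = 30.7 g/L.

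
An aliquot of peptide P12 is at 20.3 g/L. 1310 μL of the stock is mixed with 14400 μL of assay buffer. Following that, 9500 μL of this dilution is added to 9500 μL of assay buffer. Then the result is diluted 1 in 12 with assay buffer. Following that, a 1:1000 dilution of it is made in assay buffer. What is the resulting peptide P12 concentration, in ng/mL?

70.5 ng/mL

Overall dilution factor = 11.99 × 2 × 12 × 1000 = 2.88 × 10⁵.
20.3 g/L / 2.88 × 10⁵ = 7.05 × 10⁻⁵ g/L = 70.5 ng/mL.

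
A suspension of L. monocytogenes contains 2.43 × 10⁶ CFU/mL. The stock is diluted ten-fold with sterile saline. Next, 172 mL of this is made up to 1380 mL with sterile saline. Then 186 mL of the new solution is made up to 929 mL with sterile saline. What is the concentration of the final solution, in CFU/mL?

6060 CFU/mL

Overall dilution factor = 10 × 8.023 × 4.995 = 401.
2.43 × 10⁶ CFU/mL / 401 = 6060 CFU/mL.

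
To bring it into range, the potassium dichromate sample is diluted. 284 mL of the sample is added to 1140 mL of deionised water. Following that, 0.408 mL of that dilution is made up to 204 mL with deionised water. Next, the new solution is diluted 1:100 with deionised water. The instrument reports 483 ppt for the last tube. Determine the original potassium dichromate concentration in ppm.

Overall dilution factor = 5.014 × 500 × 100 = 2.51 × 10⁵.
Original = 483 ppt × 2.51 × 10⁵ = 1.21 × 10⁸ ppt = 121 ppm.

121 ppm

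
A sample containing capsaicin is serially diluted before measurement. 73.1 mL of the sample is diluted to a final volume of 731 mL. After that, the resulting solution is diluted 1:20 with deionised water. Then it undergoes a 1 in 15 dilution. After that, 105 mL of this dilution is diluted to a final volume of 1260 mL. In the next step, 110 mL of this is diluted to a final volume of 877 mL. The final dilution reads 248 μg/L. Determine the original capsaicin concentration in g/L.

Overall dilution factor = 10 × 20 × 15 × 12 × 7.973 = 2.87 × 10⁵.
Original = 248 μg/L × 2.87 × 10⁵ = 7.12 × 10⁷ μg/L = 71.2 g/L.

71.2 g/L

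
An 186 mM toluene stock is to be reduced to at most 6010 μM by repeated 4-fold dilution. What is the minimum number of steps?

3

Need 4ⁿ ≥ 30.9, so n ≥ log(30.9)/log(4) = 2.48.
Minimum whole steps: n = 3.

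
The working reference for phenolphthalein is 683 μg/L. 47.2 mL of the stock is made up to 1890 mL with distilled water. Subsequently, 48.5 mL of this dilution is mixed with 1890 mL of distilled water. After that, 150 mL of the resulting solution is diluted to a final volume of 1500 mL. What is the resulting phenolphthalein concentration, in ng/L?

Overall dilution factor = 40.04 × 39.97 × 10 = 1.60 × 10⁴.
683 μg/L / 1.60 × 10⁴ = 0.0427 μg/L = 42.7 ng/L.

42.7 ng/L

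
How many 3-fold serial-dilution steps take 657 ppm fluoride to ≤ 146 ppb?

8

Need 3ⁿ ≥ 4500, so n ≥ log(4500)/log(3) = 7.66.
Minimum whole steps: n = 8.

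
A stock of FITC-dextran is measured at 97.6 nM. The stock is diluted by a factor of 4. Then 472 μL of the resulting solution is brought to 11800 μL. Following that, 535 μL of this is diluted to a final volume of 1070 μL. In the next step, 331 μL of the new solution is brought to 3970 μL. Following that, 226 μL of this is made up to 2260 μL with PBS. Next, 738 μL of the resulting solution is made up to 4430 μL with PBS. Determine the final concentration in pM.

0.678 pM

Overall dilution factor = 4 × 25 × 2 × 11.99 × 10 × 6.003 = 1.44 × 10⁵.
97.6 nM / 1.44 × 10⁵ = 6.78 × 10⁻⁴ nM = 0.678 pM.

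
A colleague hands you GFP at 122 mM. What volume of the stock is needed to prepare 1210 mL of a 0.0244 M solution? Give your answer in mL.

0.0244 M = 24.4 mM.
V₁ = C₂V₂/C₁ = 24.4 × 1210 / 122 = 242 mL.

242 mL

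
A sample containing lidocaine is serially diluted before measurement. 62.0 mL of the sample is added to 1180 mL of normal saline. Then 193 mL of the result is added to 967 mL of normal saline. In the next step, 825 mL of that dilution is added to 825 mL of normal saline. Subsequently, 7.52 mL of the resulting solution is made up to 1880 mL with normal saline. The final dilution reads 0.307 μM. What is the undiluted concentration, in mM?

Overall dilution factor = 20.03 × 6.010 × 2 × 250 = 6.02 × 10⁴.
Original = 0.307 μM × 6.02 × 10⁴ = 1.85 × 10⁴ μM = 18.5 mM.

18.5 mM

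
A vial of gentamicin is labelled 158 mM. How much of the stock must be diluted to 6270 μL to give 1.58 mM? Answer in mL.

0.0627 mL

V₁ = C₂V₂/C₁ = 1.58 × 6270 / 158 = 62.7 μL = 0.0627 mL.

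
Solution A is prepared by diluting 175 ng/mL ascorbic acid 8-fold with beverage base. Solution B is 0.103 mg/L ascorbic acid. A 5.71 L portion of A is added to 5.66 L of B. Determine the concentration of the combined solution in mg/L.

C_A = 175 ng/mL / 8 = 21.9 ng/mL.
C_B = 0.103 mg/L = 103 ng/mL.
C_mix = (C_A·V_A + C_B·V_B)/(V_A + V_B) = (21.9×5.71 + 103×5.66) / 11.37 = 62.3 ng/mL = 0.0623 mg/L.

0.0623 mg/L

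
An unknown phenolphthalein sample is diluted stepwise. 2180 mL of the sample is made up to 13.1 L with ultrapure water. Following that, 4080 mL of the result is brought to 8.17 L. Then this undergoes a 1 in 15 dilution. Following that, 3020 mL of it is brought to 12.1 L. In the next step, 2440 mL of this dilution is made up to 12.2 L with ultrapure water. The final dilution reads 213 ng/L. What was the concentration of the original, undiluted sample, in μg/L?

770 μg/L

Overall dilution factor = 6.009 × 2.002 × 15 × 4.007 × 5 = 3616.
Original = 213 ng/L × 3616 = 7.70 × 10⁵ ng/L = 770 μg/L.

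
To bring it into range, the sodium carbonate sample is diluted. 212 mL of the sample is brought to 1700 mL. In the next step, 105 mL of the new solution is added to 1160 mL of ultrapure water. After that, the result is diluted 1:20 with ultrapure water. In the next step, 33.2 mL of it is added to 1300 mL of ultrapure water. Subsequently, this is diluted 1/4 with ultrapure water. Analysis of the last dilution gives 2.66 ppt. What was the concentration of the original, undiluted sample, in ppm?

0.826 ppm

Overall dilution factor = 8.019 × 12.05 × 20 × 40.16 × 4 = 3.10 × 10⁵.
Original = 2.66 ppt × 3.10 × 10⁵ = 8.26 × 10⁵ ppt = 0.826 ppm.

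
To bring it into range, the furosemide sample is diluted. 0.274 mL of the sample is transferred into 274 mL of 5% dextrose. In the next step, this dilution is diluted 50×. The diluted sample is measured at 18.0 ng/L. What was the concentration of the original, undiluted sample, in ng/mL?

Overall dilution factor = 1001 × 50 = 5.00 × 10⁴.
Original = 18.0 ng/L × 5.00 × 10⁴ = 9.01 × 10⁵ ng/L = 901 ng/mL.

901 ng/mL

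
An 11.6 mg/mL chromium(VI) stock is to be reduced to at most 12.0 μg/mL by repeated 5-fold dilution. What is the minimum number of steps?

5

Need 5ⁿ ≥ 967, so n ≥ log(967)/log(5) = 4.27.
Minimum whole steps: n = 5.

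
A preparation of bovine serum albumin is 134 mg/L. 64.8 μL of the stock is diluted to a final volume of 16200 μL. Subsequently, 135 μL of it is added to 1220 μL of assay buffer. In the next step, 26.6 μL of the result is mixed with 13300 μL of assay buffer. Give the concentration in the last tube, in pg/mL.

107 pg/mL

Overall dilution factor = 250 × 10.04 × 501 = 1.26 × 10⁶.
134 mg/L / 1.26 × 10⁶ = 1.07 × 10⁻⁴ mg/L = 107 pg/mL.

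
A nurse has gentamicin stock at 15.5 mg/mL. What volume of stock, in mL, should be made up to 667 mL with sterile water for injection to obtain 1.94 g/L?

83.5 mL

1.94 g/L = 1.94 mg/mL.
V₁ = C₂V₂/C₁ = 1.94 × 667 / 15.5 = 83.5 mL.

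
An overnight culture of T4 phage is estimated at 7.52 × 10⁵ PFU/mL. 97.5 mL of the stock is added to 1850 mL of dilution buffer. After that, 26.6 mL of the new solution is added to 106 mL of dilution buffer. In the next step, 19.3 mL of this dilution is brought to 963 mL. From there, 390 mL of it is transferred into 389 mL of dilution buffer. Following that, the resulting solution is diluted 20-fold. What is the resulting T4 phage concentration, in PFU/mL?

Overall dilution factor = 19.97 × 4.985 × 49.90 × 1.997 × 20 = 1.98 × 10⁵.
7.52 × 10⁵ PFU/mL / 1.98 × 10⁵ = 3.79 PFU/mL.

3.79 PFU/mL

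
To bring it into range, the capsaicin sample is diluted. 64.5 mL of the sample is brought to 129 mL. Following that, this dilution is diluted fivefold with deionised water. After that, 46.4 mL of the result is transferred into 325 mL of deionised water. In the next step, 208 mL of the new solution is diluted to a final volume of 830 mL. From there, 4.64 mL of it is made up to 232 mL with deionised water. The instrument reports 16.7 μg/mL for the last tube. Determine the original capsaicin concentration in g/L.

267 g/L

Overall dilution factor = 2 × 5 × 8.004 × 3.990 × 50 = 1.60 × 10⁴.
Original = 16.7 μg/mL × 1.60 × 10⁴ = 2.67 × 10⁵ μg/mL = 267 g/L.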